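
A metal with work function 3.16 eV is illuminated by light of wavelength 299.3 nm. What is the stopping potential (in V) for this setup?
0.9825 V

The stopping potential V_s satisfies: eV_s = KE_max

First, find KE_max using Einstein's equation:
E_photon = hc/λ = 4.1425 eV
KE_max = E_photon - φ = 4.1425 - 3.16 = 0.9825 eV

Since eV_s = KE_max:
V_s = KE_max/e = 0.9825 V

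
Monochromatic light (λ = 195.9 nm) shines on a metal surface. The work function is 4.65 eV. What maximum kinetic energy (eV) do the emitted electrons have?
1.6790 eV

Using Einstein's photoelectric equation: KE_max = hf - φ = hc/λ - φ

First, calculate the photon energy:
E_photon = hc/λ = (6.626×10⁻³⁴ J·s)(3×10⁸ m/s) / (195.9×10⁻⁹ m)
E_photon = 6.3290 eV

Then, the maximum kinetic energy:
KE_max = E_photon - φ = 6.3290 eV - 4.65 eV = 1.6790 eV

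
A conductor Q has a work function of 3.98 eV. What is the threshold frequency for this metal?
9.6236e+14 Hz

The threshold frequency is when the photon energy equals the work function:
hf₀ = φ

Solving for f₀:
f₀ = φ/h = (3.98 eV × 1.602×10⁻¹⁹ J/eV) / (6.626×10⁻³⁴ J·s)
f₀ = 9.6236e+14 Hz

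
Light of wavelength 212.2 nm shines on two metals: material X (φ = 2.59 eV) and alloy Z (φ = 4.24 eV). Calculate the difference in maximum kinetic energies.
1.6500 eV

Using KE_max = hc/λ - φ for each metal:

Photon energy: E = hc/λ = 5.8428 eV

For material X (φ₁ = 2.59 eV):
KE₁ = E - φ₁ = 5.8428 - 2.59 = 3.2528 eV

For alloy Z (φ₂ = 4.24 eV):
KE₂ = E - φ₂ = 5.8428 - 4.24 = 1.6028 eV

Difference:
ΔKE = KE₁ - KE₂ = 3.2528 - 1.6028 = 1.6500 eV

Note: The difference equals the difference in work functions: 4.24 - 2.59 = 1.65 eV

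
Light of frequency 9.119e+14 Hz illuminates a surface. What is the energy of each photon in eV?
3.7713 eV

Using E = hf:

E = hf = (6.626×10⁻³⁴ J·s)(9.119e+14 Hz)
E = 3.7713 eV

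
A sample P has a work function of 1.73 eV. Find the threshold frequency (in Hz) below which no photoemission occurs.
4.1831e+14 Hz

The threshold frequency is when the photon energy equals the work function:
hf₀ = φ

Solving for f₀:
f₀ = φ/h = (1.73 eV × 1.602×10⁻¹⁹ J/eV) / (6.626×10⁻³⁴ J·s)
f₀ = 4.1831e+14 Hz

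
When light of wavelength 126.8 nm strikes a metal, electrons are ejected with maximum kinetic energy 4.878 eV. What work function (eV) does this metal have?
4.90 eV

From Einstein's photoelectric equation: KE_max = hf - φ = hc/λ - φ

Rearranging for φ:
φ = hc/λ - KE_max

Calculate photon energy:
E_photon = hc/λ = 9.7779 eV

Therefore:
φ = 9.7779 - 4.878 = 4.90 eV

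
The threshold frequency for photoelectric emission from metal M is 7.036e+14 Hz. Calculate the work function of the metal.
2.91 eV

At the threshold frequency, photon energy equals work function:
φ = hf₀

Calculating:
φ = (6.626×10⁻³⁴ J·s)(7.036e+14 Hz)
φ = 2.91 eV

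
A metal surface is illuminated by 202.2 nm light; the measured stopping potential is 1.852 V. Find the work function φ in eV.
4.28 eV

The stopping potential gives the maximum kinetic energy: KE_max = eV_s = 1.852 eV

From Einstein's photoelectric equation: KE_max = hc/λ - φ
Rearranging: φ = hc/λ - KE_max

Calculate photon energy:
E_photon = hc/λ = (6.626×10⁻³⁴ J·s)(3×10⁸ m/s) / (202.2×10⁻⁹ m) = 6.1318 eV

Therefore:
φ = 6.1318 - 1.852 = 4.28 eV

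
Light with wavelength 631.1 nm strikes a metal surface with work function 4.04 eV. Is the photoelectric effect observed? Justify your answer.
No

For photoemission, the photon energy must exceed the work function.

Photon energy: E = hc/λ = 1.9646 eV
Work function: φ = 4.04 eV

Since E_photon (1.9646 eV) < φ (4.04 eV), photoemission will NOT occur.
The threshold wavelength is λ₀ = hc/φ = 306.9 nm.
Since 631.1 nm > 306.9 nm, the photons lack sufficient energy.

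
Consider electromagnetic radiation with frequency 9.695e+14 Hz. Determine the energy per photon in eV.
4.0095 eV

Using E = hf:

E = hf = (6.626×10⁻³⁴ J·s)(9.695e+14 Hz)
E = 4.0095 eV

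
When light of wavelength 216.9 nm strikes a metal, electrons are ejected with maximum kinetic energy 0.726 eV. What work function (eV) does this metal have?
4.99 eV

From Einstein's photoelectric equation: KE_max = hf - φ = hc/λ - φ

Rearranging for φ:
φ = hc/λ - KE_max

Calculate photon energy:
E_photon = hc/λ = 5.7162 eV

Therefore:
φ = 5.7162 - 0.726 = 4.99 eV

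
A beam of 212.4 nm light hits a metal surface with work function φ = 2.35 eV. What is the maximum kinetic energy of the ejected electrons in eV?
3.4873 eV

Using Einstein's photoelectric equation: KE_max = hf - φ = hc/λ - φ

First, calculate the photon energy:
E_photon = hc/λ = (6.626×10⁻³⁴ J·s)(3×10⁸ m/s) / (212.4×10⁻⁹ m)
E_photon = 5.8373 eV

Then, the maximum kinetic energy:
KE_max = E_photon - φ = 5.8373 eV - 2.35 eV = 3.4873 eV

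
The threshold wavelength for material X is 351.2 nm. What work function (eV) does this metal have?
3.53 eV

At the threshold wavelength, photon energy equals work function:
φ = hc/λ₀

Calculating:
φ = (6.626×10⁻³⁴ J·s)(3×10⁸ m/s) / (351.2×10⁻⁹ m)
φ = 3.53 eV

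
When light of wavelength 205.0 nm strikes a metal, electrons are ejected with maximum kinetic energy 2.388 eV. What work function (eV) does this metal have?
3.66 eV

From Einstein's photoelectric equation: KE_max = hf - φ = hc/λ - φ

Rearranging for φ:
φ = hc/λ - KE_max

Calculate photon energy:
E_photon = hc/λ = 6.0480 eV

Therefore:
φ = 6.0480 - 2.388 = 3.66 eV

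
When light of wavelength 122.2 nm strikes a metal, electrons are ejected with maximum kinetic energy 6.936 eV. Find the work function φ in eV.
3.21 eV

From Einstein's photoelectric equation: KE_max = hf - φ = hc/λ - φ

Rearranging for φ:
φ = hc/λ - KE_max

Calculate photon energy:
E_photon = hc/λ = 10.1460 eV

Therefore:
φ = 10.1460 - 6.936 = 3.21 eV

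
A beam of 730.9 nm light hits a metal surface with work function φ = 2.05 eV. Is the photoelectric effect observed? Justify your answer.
No

For photoemission, the photon energy must exceed the work function.

Photon energy: E = hc/λ = 1.6963 eV
Work function: φ = 2.05 eV

Since E_photon (1.6963 eV) < φ (2.05 eV), photoemission will NOT occur.
The threshold wavelength is λ₀ = hc/φ = 604.8 nm.
Since 730.9 nm > 604.8 nm, the photons lack sufficient energy.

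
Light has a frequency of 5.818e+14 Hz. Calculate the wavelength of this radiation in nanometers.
515.28 nm

Using the wave equation: c = fλ

Solving for wavelength:
λ = c/f = (3×10⁸ m/s) / (5.818e+14 Hz)
λ = 515.28 nm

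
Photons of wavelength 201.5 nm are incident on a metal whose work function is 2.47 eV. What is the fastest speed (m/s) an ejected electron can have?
1.1382e+06 m/s

First, find the maximum kinetic energy:
E_photon = hc/λ = 6.1531 eV
KE_max = E_photon - φ = 6.1531 - 2.47 = 3.6831 eV

Convert to Joules: KE_max = 3.6831 × 1.602×10⁻¹⁹ J = 5.9009e-19 J

Then use KE = ½mv² to find velocity:
v = √(2·KE/m) = √(2 × 5.9009e-19 J / 9.109e-31 kg)
v = 1.1382e+06 m/s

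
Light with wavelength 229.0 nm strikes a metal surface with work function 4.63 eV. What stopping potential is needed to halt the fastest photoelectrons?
0.7842 V

The stopping potential V_s satisfies: eV_s = KE_max

First, find KE_max using Einstein's equation:
E_photon = hc/λ = 5.4142 eV
KE_max = E_photon - φ = 5.4142 - 4.63 = 0.7842 eV

Since eV_s = KE_max:
V_s = KE_max/e = 0.7842 V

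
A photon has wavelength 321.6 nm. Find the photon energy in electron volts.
3.8552 eV

Using E = hf = hc/λ:

E = hc/λ = (6.626×10⁻³⁴ J·s)(3×10⁸ m/s) / (321.6×10⁻⁹ m)
E = 3.8552 eV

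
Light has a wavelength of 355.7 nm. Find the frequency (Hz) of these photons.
8.4282e+14 Hz

Using the wave equation: c = fλ

Solving for frequency:
f = c/λ = (3×10⁸ m/s) / (355.7×10⁻⁹ m)
f = 8.4282e+14 Hz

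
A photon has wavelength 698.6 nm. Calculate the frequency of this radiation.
4.2913e+14 Hz

Using the wave equation: c = fλ

Solving for frequency:
f = c/λ = (3×10⁸ m/s) / (698.6×10⁻⁹ m)
f = 4.2913e+14 Hz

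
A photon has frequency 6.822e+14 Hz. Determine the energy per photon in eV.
2.8214 eV

Using E = hf:

E = hf = (6.626×10⁻³⁴ J·s)(6.822e+14 Hz)
E = 2.8214 eV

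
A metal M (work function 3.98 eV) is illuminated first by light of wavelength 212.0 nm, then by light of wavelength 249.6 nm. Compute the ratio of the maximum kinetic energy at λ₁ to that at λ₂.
1.8923

Using Einstein's equation: KE_max = hc/λ - φ

For λ₁ = 212.0 nm:
E₁ = hc/λ₁ = 5.8483 eV
KE₁ = E₁ - φ = 5.8483 - 3.98 = 1.8683 eV

For λ₂ = 249.6 nm:
E₂ = hc/λ₂ = 4.9673 eV
KE₂ = E₂ - φ = 4.9673 - 3.98 = 0.9873 eV

Ratio: KE₁/KE₂ = 1.8683/0.9873 = 1.8923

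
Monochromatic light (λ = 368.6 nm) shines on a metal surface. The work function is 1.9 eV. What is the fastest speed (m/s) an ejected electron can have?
7.1754e+05 m/s

First, find the maximum kinetic energy:
E_photon = hc/λ = 3.3637 eV
KE_max = E_photon - φ = 3.3637 - 1.9 = 1.4637 eV

Convert to Joules: KE_max = 1.4637 × 1.602×10⁻¹⁹ J = 2.3450e-19 J

Then use KE = ½mv² to find velocity:
v = √(2·KE/m) = √(2 × 2.3450e-19 J / 9.109e-31 kg)
v = 7.1754e+05 m/s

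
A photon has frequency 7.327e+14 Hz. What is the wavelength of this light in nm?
409.16 nm

Using the wave equation: c = fλ

Solving for wavelength:
λ = c/f = (3×10⁸ m/s) / (7.327e+14 Hz)
λ = 409.16 nm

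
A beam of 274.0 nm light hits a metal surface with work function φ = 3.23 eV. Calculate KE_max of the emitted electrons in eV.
1.2950 eV

Using Einstein's photoelectric equation: KE_max = hf - φ = hc/λ - φ

First, calculate the photon energy:
E_photon = hc/λ = (6.626×10⁻³⁴ J·s)(3×10⁸ m/s) / (274.0×10⁻⁹ m)
E_photon = 4.5250 eV

Then, the maximum kinetic energy:
KE_max = E_photon - φ = 4.5250 eV - 3.23 eV = 1.2950 eV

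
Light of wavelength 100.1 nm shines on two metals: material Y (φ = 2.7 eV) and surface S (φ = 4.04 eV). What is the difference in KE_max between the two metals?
1.3400 eV

Using KE_max = hc/λ - φ for each metal:

Photon energy: E = hc/λ = 12.3860 eV

For material Y (φ₁ = 2.7 eV):
KE₁ = E - φ₁ = 12.3860 - 2.7 = 9.6860 eV

For surface S (φ₂ = 4.04 eV):
KE₂ = E - φ₂ = 12.3860 - 4.04 = 8.3460 eV

Difference:
ΔKE = KE₁ - KE₂ = 9.6860 - 8.3460 = 1.3400 eV

Note: The difference equals the difference in work functions: 4.04 - 2.7 = 1.34 eV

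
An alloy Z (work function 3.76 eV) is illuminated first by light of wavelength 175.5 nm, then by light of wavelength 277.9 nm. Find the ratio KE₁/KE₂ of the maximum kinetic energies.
4.7110

Using Einstein's equation: KE_max = hc/λ - φ

For λ₁ = 175.5 nm:
E₁ = hc/λ₁ = 7.0646 eV
KE₁ = E₁ - φ = 7.0646 - 3.76 = 3.3046 eV

For λ₂ = 277.9 nm:
E₂ = hc/λ₂ = 4.4615 eV
KE₂ = E₂ - φ = 4.4615 - 3.76 = 0.7015 eV

Ratio: KE₁/KE₂ = 3.3046/0.7015 = 4.7110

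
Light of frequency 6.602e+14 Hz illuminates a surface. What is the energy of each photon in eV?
2.7304 eV

Using E = hf:

E = hf = (6.626×10⁻³⁴ J·s)(6.602e+14 Hz)
E = 2.7304 eV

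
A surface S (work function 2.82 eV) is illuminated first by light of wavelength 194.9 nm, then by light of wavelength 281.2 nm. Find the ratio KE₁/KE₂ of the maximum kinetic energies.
2.2286

Using Einstein's equation: KE_max = hc/λ - φ

For λ₁ = 194.9 nm:
E₁ = hc/λ₁ = 6.3614 eV
KE₁ = E₁ - φ = 6.3614 - 2.82 = 3.5414 eV

For λ₂ = 281.2 nm:
E₂ = hc/λ₂ = 4.4091 eV
KE₂ = E₂ - φ = 4.4091 - 2.82 = 1.5891 eV

Ratio: KE₁/KE₂ = 3.5414/1.5891 = 2.2286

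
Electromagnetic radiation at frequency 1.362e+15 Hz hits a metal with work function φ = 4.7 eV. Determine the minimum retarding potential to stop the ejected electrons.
0.9328 V

The stopping potential V_s satisfies: eV_s = KE_max

First, find KE_max using Einstein's equation:
E_photon = hf = (6.626×10⁻³⁴ J·s)(1.362e+15 Hz) = 5.6328 eV
KE_max = E_photon - φ = 5.6328 - 4.7 = 0.9328 eV

Since eV_s = KE_max:
V_s = KE_max/e = 0.9328 V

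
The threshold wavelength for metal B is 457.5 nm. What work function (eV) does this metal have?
2.71 eV

At the threshold wavelength, photon energy equals work function:
φ = hc/λ₀

Calculating:
φ = (6.626×10⁻³⁴ J·s)(3×10⁸ m/s) / (457.5×10⁻⁹ m)
φ = 2.71 eV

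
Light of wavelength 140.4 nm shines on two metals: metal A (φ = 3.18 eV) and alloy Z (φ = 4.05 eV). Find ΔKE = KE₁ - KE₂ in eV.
0.8700 eV

Using KE_max = hc/λ - φ for each metal:

Photon energy: E = hc/λ = 8.8308 eV

For metal A (φ₁ = 3.18 eV):
KE₁ = E - φ₁ = 8.8308 - 3.18 = 5.6508 eV

For alloy Z (φ₂ = 4.05 eV):
KE₂ = E - φ₂ = 8.8308 - 4.05 = 4.7808 eV

Difference:
ΔKE = KE₁ - KE₂ = 5.6508 - 4.7808 = 0.8700 eV

Note: The difference equals the difference in work functions: 4.05 - 3.18 = 0.87 eV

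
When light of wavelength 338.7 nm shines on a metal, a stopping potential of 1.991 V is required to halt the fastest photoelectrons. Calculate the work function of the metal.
1.67 eV

The stopping potential gives the maximum kinetic energy: KE_max = eV_s = 1.991 eV

From Einstein's photoelectric equation: KE_max = hc/λ - φ
Rearranging: φ = hc/λ - KE_max

Calculate photon energy:
E_photon = hc/λ = (6.626×10⁻³⁴ J·s)(3×10⁸ m/s) / (338.7×10⁻⁹ m) = 3.6606 eV

Therefore:
φ = 3.6606 - 1.991 = 1.67 eV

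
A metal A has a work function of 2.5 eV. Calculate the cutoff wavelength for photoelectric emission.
495.94 nm

The threshold wavelength is when the photon energy equals the work function:
hc/λ₀ = φ

Solving for λ₀:
λ₀ = hc/φ = (6.626×10⁻³⁴ J·s)(3×10⁸ m/s) / (2.5 eV × 1.602×10⁻¹⁹ J/eV)
λ₀ = 495.94 nm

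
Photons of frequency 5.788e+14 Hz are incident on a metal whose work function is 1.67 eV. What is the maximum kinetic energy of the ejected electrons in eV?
0.7237 eV

Using Einstein's photoelectric equation: KE_max = hf - φ

First, calculate the photon energy:
E_photon = hf = (6.626×10⁻³⁴ J·s)(5.788e+14 Hz)
E_photon = 2.3937 eV

Then, the maximum kinetic energy:
KE_max = E_photon - φ = 2.3937 eV - 1.67 eV = 0.7237 eV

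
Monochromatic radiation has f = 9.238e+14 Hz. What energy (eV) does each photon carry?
3.8205 eV

Using E = hf:

E = hf = (6.626×10⁻³⁴ J·s)(9.238e+14 Hz)
E = 3.8205 eV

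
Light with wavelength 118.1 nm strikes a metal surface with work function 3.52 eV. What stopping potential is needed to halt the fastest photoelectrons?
6.9782 V

The stopping potential V_s satisfies: eV_s = KE_max

First, find KE_max using Einstein's equation:
E_photon = hc/λ = 10.4982 eV
KE_max = E_photon - φ = 10.4982 - 3.52 = 6.9782 eV

Since eV_s = KE_max:
V_s = KE_max/e = 6.9782 V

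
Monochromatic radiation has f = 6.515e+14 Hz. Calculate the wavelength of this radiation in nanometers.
460.16 nm

Using the wave equation: c = fλ

Solving for wavelength:
λ = c/f = (3×10⁸ m/s) / (6.515e+14 Hz)
λ = 460.16 nm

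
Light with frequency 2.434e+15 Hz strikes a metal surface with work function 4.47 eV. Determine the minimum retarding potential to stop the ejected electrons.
5.5962 V

The stopping potential V_s satisfies: eV_s = KE_max

First, find KE_max using Einstein's equation:
E_photon = hf = (6.626×10⁻³⁴ J·s)(2.434e+15 Hz) = 10.0662 eV
KE_max = E_photon - φ = 10.0662 - 4.47 = 5.5962 eV

Since eV_s = KE_max:
V_s = KE_max/e = 5.5962 V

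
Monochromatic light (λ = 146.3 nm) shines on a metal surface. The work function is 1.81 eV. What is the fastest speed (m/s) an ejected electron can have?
1.5311e+06 m/s

First, find the maximum kinetic energy:
E_photon = hc/λ = 8.4747 eV
KE_max = E_photon - φ = 8.4747 - 1.81 = 6.6647 eV

Convert to Joules: KE_max = 6.6647 × 1.602×10⁻¹⁹ J = 1.0678e-18 J

Then use KE = ½mv² to find velocity:
v = √(2·KE/m) = √(2 × 1.0678e-18 J / 9.109e-31 kg)
v = 1.5311e+06 m/s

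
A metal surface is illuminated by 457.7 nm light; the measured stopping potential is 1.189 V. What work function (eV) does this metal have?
1.52 eV

The stopping potential gives the maximum kinetic energy: KE_max = eV_s = 1.189 eV

From Einstein's photoelectric equation: KE_max = hc/λ - φ
Rearranging: φ = hc/λ - KE_max

Calculate photon energy:
E_photon = hc/λ = (6.626×10⁻³⁴ J·s)(3×10⁸ m/s) / (457.7×10⁻⁹ m) = 2.7089 eV

Therefore:
φ = 2.7089 - 1.189 = 1.52 eV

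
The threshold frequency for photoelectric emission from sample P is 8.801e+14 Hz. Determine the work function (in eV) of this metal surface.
3.64 eV

At the threshold frequency, photon energy equals work function:
φ = hf₀

Calculating:
φ = (6.626×10⁻³⁴ J·s)(8.801e+14 Hz)
φ = 3.64 eV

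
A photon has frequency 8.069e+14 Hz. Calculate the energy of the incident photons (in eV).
3.3371 eV

Using E = hf:

E = hf = (6.626×10⁻³⁴ J·s)(8.069e+14 Hz)
E = 3.3371 eV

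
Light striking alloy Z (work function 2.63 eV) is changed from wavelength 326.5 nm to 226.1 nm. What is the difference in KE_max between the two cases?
1.6862 eV

Using Einstein's equation: KE_max = hc/λ - φ

For λ₁ = 326.5 nm:
KE₁ = hc/λ₁ - φ = 3.7974 - 2.63 = 1.1674 eV

For λ₂ = 226.1 nm:
KE₂ = hc/λ₂ - φ = 5.4836 - 2.63 = 2.8536 eV

Change in KE:
ΔKE = KE₂ - KE₁ = 2.8536 - 1.1674 = 1.6862 eV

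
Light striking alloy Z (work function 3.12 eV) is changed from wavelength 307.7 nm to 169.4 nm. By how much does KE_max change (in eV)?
3.2896 eV

Using Einstein's equation: KE_max = hc/λ - φ

For λ₁ = 307.7 nm:
KE₁ = hc/λ₁ - φ = 4.0294 - 3.12 = 0.9094 eV

For λ₂ = 169.4 nm:
KE₂ = hc/λ₂ - φ = 7.3190 - 3.12 = 4.1990 eV

Change in KE:
ΔKE = KE₂ - KE₁ = 4.1990 - 0.9094 = 3.2896 eV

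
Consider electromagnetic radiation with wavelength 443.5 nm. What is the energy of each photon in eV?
2.7956 eV

Using E = hf = hc/λ:

E = hc/λ = (6.626×10⁻³⁴ J·s)(3×10⁸ m/s) / (443.5×10⁻⁹ m)
E = 2.7956 eV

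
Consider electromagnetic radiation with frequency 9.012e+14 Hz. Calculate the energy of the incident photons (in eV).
3.7271 eV

Using E = hf:

E = hf = (6.626×10⁻³⁴ J·s)(9.012e+14 Hz)
E = 3.7271 eV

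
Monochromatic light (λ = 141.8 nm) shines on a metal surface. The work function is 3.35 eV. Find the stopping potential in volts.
5.3936 V

The stopping potential V_s satisfies: eV_s = KE_max

First, find KE_max using Einstein's equation:
E_photon = hc/λ = 8.7436 eV
KE_max = E_photon - φ = 8.7436 - 3.35 = 5.3936 eV

Since eV_s = KE_max:
V_s = KE_max/e = 5.3936 V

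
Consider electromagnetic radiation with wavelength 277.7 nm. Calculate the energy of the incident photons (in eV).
4.4647 eV

Using E = hf = hc/λ:

E = hc/λ = (6.626×10⁻³⁴ J·s)(3×10⁸ m/s) / (277.7×10⁻⁹ m)
E = 4.4647 eV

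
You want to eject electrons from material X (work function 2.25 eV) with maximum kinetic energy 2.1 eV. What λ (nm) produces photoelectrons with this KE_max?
285.02 nm

From Einstein's equation: KE_max = hc/λ - φ

Rearranging for λ:
hc/λ = KE_max + φ
λ = hc/(KE_max + φ)

Required photon energy:
E_photon = KE_max + φ = 2.1 + 2.25 = 4.35 eV

Required wavelength:
λ = hc/E_photon = (6.626×10⁻³⁴)(3×10⁸) / (4.35 × 1.602×10⁻¹⁹)
λ = 285.02 nm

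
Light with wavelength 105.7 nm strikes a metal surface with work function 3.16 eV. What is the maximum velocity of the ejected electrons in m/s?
1.7362e+06 m/s

First, find the maximum kinetic energy:
E_photon = hc/λ = 11.7298 eV
KE_max = E_photon - φ = 11.7298 - 3.16 = 8.5698 eV

Convert to Joules: KE_max = 8.5698 × 1.602×10⁻¹⁹ J = 1.3730e-18 J

Then use KE = ½mv² to find velocity:
v = √(2·KE/m) = √(2 × 1.3730e-18 J / 9.109e-31 kg)
v = 1.7362e+06 m/s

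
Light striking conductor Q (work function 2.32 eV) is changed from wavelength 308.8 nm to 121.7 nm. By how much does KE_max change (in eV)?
6.1727 eV

Using Einstein's equation: KE_max = hc/λ - φ

For λ₁ = 308.8 nm:
KE₁ = hc/λ₁ - φ = 4.0150 - 2.32 = 1.6950 eV

For λ₂ = 121.7 nm:
KE₂ = hc/λ₂ - φ = 10.1877 - 2.32 = 7.8677 eV

Change in KE:
ΔKE = KE₂ - KE₁ = 7.8677 - 1.6950 = 6.1727 eV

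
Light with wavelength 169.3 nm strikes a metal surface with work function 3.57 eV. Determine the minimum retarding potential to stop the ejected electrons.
3.7533 V

The stopping potential V_s satisfies: eV_s = KE_max

First, find KE_max using Einstein's equation:
E_photon = hc/λ = 7.3233 eV
KE_max = E_photon - φ = 7.3233 - 3.57 = 3.7533 eV

Since eV_s = KE_max:
V_s = KE_max/e = 3.7533 V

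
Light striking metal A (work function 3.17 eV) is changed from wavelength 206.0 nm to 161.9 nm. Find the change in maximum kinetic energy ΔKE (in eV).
1.6394 eV

Using Einstein's equation: KE_max = hc/λ - φ

For λ₁ = 206.0 nm:
KE₁ = hc/λ₁ - φ = 6.0187 - 3.17 = 2.8487 eV

For λ₂ = 161.9 nm:
KE₂ = hc/λ₂ - φ = 7.6581 - 3.17 = 4.4881 eV

Change in KE:
ΔKE = KE₂ - KE₁ = 4.4881 - 2.8487 = 1.6394 eV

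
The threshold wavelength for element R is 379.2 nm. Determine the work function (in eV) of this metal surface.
3.27 eV

At the threshold wavelength, photon energy equals work function:
φ = hc/λ₀

Calculating:
φ = (6.626×10⁻³⁴ J·s)(3×10⁸ m/s) / (379.2×10⁻⁹ m)
φ = 3.27 eV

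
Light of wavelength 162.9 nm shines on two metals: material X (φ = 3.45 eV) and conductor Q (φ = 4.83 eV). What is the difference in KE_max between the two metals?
1.3800 eV

Using KE_max = hc/λ - φ for each metal:

Photon energy: E = hc/λ = 7.6111 eV

For material X (φ₁ = 3.45 eV):
KE₁ = E - φ₁ = 7.6111 - 3.45 = 4.1611 eV

For conductor Q (φ₂ = 4.83 eV):
KE₂ = E - φ₂ = 7.6111 - 4.83 = 2.7811 eV

Difference:
ΔKE = KE₁ - KE₂ = 4.1611 - 2.7811 = 1.3800 eV

Note: The difference equals the difference in work functions: 4.83 - 3.45 = 1.38 eV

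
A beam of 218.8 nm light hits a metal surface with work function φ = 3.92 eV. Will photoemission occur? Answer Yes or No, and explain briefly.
Yes

For photoemission, the photon energy must exceed the work function.

Photon energy: E = hc/λ = 5.6666 eV
Work function: φ = 3.92 eV

Since E_photon (5.6666 eV) > φ (3.92 eV), photoemission WILL occur.
The threshold wavelength is λ₀ = hc/φ = 316.3 nm.
Since 218.8 nm < 316.3 nm, the light has sufficient energy.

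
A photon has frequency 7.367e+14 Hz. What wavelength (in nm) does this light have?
406.94 nm

Using the wave equation: c = fλ

Solving for wavelength:
λ = c/f = (3×10⁸ m/s) / (7.367e+14 Hz)
λ = 406.94 nm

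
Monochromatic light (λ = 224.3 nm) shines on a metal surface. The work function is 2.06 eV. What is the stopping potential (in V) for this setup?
3.4676 V

The stopping potential V_s satisfies: eV_s = KE_max

First, find KE_max using Einstein's equation:
E_photon = hc/λ = 5.5276 eV
KE_max = E_photon - φ = 5.5276 - 2.06 = 3.4676 eV

Since eV_s = KE_max:
V_s = KE_max/e = 3.4676 V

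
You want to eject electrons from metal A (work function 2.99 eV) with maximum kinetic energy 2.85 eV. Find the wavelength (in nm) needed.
212.30 nm

From Einstein's equation: KE_max = hc/λ - φ

Rearranging for λ:
hc/λ = KE_max + φ
λ = hc/(KE_max + φ)

Required photon energy:
E_photon = KE_max + φ = 2.85 + 2.99 = 5.84 eV

Required wavelength:
λ = hc/E_photon = (6.626×10⁻³⁴)(3×10⁸) / (5.84 × 1.602×10⁻¹⁹)
λ = 212.30 nm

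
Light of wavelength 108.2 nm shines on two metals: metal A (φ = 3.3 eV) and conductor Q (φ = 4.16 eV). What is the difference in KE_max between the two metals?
0.8600 eV

Using KE_max = hc/λ - φ for each metal:

Photon energy: E = hc/λ = 11.4588 eV

For metal A (φ₁ = 3.3 eV):
KE₁ = E - φ₁ = 11.4588 - 3.3 = 8.1588 eV

For conductor Q (φ₂ = 4.16 eV):
KE₂ = E - φ₂ = 11.4588 - 4.16 = 7.2988 eV

Difference:
ΔKE = KE₁ - KE₂ = 8.1588 - 7.2988 = 0.8600 eV

Note: The difference equals the difference in work functions: 4.16 - 3.3 = 0.86 eV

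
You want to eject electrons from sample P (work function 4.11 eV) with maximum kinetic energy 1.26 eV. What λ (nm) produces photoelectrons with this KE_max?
230.88 nm

From Einstein's equation: KE_max = hc/λ - φ

Rearranging for λ:
hc/λ = KE_max + φ
λ = hc/(KE_max + φ)

Required photon energy:
E_photon = KE_max + φ = 1.26 + 4.11 = 5.37 eV

Required wavelength:
λ = hc/E_photon = (6.626×10⁻³⁴)(3×10⁸) / (5.37 × 1.602×10⁻¹⁹)
λ = 230.88 nm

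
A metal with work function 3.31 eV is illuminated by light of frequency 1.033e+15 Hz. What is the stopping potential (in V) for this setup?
0.9621 V

The stopping potential V_s satisfies: eV_s = KE_max

First, find KE_max using Einstein's equation:
E_photon = hf = (6.626×10⁻³⁴ J·s)(1.033e+15 Hz) = 4.2721 eV
KE_max = E_photon - φ = 4.2721 - 3.31 = 0.9621 eV

Since eV_s = KE_max:
V_s = KE_max/e = 0.9621 V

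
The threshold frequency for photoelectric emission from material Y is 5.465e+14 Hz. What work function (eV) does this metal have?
2.26 eV

At the threshold frequency, photon energy equals work function:
φ = hf₀

Calculating:
φ = (6.626×10⁻³⁴ J·s)(5.465e+14 Hz)
φ = 2.26 eV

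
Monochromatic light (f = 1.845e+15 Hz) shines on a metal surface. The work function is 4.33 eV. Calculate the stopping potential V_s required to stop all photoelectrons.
3.3003 V

The stopping potential V_s satisfies: eV_s = KE_max

First, find KE_max using Einstein's equation:
E_photon = hf = (6.626×10⁻³⁴ J·s)(1.845e+15 Hz) = 7.6303 eV
KE_max = E_photon - φ = 7.6303 - 4.33 = 3.3003 eV

Since eV_s = KE_max:
V_s = KE_max/e = 3.3003 V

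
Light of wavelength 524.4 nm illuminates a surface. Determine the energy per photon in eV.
2.3643 eV

Using E = hf = hc/λ:

E = hc/λ = (6.626×10⁻³⁴ J·s)(3×10⁸ m/s) / (524.4×10⁻⁹ m)
E = 2.3643 eV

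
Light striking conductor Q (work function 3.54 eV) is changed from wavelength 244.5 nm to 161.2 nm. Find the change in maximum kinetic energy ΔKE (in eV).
2.6204 eV

Using Einstein's equation: KE_max = hc/λ - φ

For λ₁ = 244.5 nm:
KE₁ = hc/λ₁ - φ = 5.0709 - 3.54 = 1.5309 eV

For λ₂ = 161.2 nm:
KE₂ = hc/λ₂ - φ = 7.6913 - 3.54 = 4.1513 eV

Change in KE:
ΔKE = KE₂ - KE₁ = 4.1513 - 1.5309 = 2.6204 eV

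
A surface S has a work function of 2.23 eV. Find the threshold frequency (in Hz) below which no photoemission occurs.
5.3921e+14 Hz

The threshold frequency is when the photon energy equals the work function:
hf₀ = φ

Solving for f₀:
f₀ = φ/h = (2.23 eV × 1.602×10⁻¹⁹ J/eV) / (6.626×10⁻³⁴ J·s)
f₀ = 5.3921e+14 Hz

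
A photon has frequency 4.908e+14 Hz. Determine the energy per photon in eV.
2.0298 eV

Using E = hf:

E = hf = (6.626×10⁻³⁴ J·s)(4.908e+14 Hz)
E = 2.0298 eV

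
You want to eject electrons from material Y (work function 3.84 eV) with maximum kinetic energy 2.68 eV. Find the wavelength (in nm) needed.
190.16 nm

From Einstein's equation: KE_max = hc/λ - φ

Rearranging for λ:
hc/λ = KE_max + φ
λ = hc/(KE_max + φ)

Required photon energy:
E_photon = KE_max + φ = 2.68 + 3.84 = 6.52 eV

Required wavelength:
λ = hc/E_photon = (6.626×10⁻³⁴)(3×10⁸) / (6.52 × 1.602×10⁻¹⁹)
λ = 190.16 nm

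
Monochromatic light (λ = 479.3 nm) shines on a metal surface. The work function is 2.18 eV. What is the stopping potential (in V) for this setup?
0.4068 V

The stopping potential V_s satisfies: eV_s = KE_max

First, find KE_max using Einstein's equation:
E_photon = hc/λ = 2.5868 eV
KE_max = E_photon - φ = 2.5868 - 2.18 = 0.4068 eV

Since eV_s = KE_max:
V_s = KE_max/e = 0.4068 V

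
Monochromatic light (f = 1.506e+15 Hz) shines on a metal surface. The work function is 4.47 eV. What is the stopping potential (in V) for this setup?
1.7583 V

The stopping potential V_s satisfies: eV_s = KE_max

First, find KE_max using Einstein's equation:
E_photon = hf = (6.626×10⁻³⁴ J·s)(1.506e+15 Hz) = 6.2283 eV
KE_max = E_photon - φ = 6.2283 - 4.47 = 1.7583 eV

Since eV_s = KE_max:
V_s = KE_max/e = 1.7583 V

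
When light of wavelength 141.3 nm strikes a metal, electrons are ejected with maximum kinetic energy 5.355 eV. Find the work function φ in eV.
3.42 eV

From Einstein's photoelectric equation: KE_max = hf - φ = hc/λ - φ

Rearranging for φ:
φ = hc/λ - KE_max

Calculate photon energy:
E_photon = hc/λ = 8.7745 eV

Therefore:
φ = 8.7745 - 5.355 = 3.42 eV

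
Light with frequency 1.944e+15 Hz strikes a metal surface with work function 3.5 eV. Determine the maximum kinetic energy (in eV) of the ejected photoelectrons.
4.5397 eV

Using Einstein's photoelectric equation: KE_max = hf - φ

First, calculate the photon energy:
E_photon = hf = (6.626×10⁻³⁴ J·s)(1.944e+15 Hz)
E_photon = 8.0397 eV

Then, the maximum kinetic energy:
KE_max = E_photon - φ = 8.0397 eV - 3.5 eV = 4.5397 eV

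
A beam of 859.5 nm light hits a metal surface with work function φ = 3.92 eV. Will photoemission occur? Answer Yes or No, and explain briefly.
No

For photoemission, the photon energy must exceed the work function.

Photon energy: E = hc/λ = 1.4425 eV
Work function: φ = 3.92 eV

Since E_photon (1.4425 eV) < φ (3.92 eV), photoemission will NOT occur.
The threshold wavelength is λ₀ = hc/φ = 316.3 nm.
Since 859.5 nm > 316.3 nm, the photons lack sufficient energy.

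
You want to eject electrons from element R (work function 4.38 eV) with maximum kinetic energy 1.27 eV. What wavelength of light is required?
219.44 nm

From Einstein's equation: KE_max = hc/λ - φ

Rearranging for λ:
hc/λ = KE_max + φ
λ = hc/(KE_max + φ)

Required photon energy:
E_photon = KE_max + φ = 1.27 + 4.38 = 5.65 eV

Required wavelength:
λ = hc/E_photon = (6.626×10⁻³⁴)(3×10⁸) / (5.65 × 1.602×10⁻¹⁹)
λ = 219.44 nm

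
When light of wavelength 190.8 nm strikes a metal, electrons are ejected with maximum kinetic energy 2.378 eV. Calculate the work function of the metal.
4.12 eV

From Einstein's photoelectric equation: KE_max = hf - φ = hc/λ - φ

Rearranging for φ:
φ = hc/λ - KE_max

Calculate photon energy:
E_photon = hc/λ = 6.4981 eV

Therefore:
φ = 6.4981 - 2.378 = 4.12 eV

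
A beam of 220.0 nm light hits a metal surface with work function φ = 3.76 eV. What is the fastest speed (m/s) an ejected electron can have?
8.1227e+05 m/s

First, find the maximum kinetic energy:
E_photon = hc/λ = 5.6356 eV
KE_max = E_photon - φ = 5.6356 - 3.76 = 1.8756 eV

Convert to Joules: KE_max = 1.8756 × 1.602×10⁻¹⁹ J = 3.0051e-19 J

Then use KE = ½mv² to find velocity:
v = √(2·KE/m) = √(2 × 3.0051e-19 J / 9.109e-31 kg)
v = 8.1227e+05 m/s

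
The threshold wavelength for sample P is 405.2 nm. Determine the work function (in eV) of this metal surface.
3.06 eV

At the threshold wavelength, photon energy equals work function:
φ = hc/λ₀

Calculating:
φ = (6.626×10⁻³⁴ J·s)(3×10⁸ m/s) / (405.2×10⁻⁹ m)
φ = 3.06 eV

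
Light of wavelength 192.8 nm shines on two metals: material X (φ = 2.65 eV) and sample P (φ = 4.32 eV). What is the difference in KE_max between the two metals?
1.6700 eV

Using KE_max = hc/λ - φ for each metal:

Photon energy: E = hc/λ = 6.4307 eV

For material X (φ₁ = 2.65 eV):
KE₁ = E - φ₁ = 6.4307 - 2.65 = 3.7807 eV

For sample P (φ₂ = 4.32 eV):
KE₂ = E - φ₂ = 6.4307 - 4.32 = 2.1107 eV

Difference:
ΔKE = KE₁ - KE₂ = 3.7807 - 2.1107 = 1.6700 eV

Note: The difference equals the difference in work functions: 4.32 - 2.65 = 1.67 eV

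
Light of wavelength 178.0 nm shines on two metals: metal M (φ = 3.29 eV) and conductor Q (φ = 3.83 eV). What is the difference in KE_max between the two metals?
0.5400 eV

Using KE_max = hc/λ - φ for each metal:

Photon energy: E = hc/λ = 6.9654 eV

For metal M (φ₁ = 3.29 eV):
KE₁ = E - φ₁ = 6.9654 - 3.29 = 3.6754 eV

For conductor Q (φ₂ = 3.83 eV):
KE₂ = E - φ₂ = 6.9654 - 3.83 = 3.1354 eV

Difference:
ΔKE = KE₁ - KE₂ = 3.6754 - 3.1354 = 0.5400 eV

Note: The difference equals the difference in work functions: 3.83 - 3.29 = 0.54 eV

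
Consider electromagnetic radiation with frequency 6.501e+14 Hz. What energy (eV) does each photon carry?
2.6886 eV

Using E = hf:

E = hf = (6.626×10⁻³⁴ J·s)(6.501e+14 Hz)
E = 2.6886 eV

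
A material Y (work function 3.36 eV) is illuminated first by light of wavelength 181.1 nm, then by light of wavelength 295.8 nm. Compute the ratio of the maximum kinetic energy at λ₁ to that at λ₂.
4.1927

Using Einstein's equation: KE_max = hc/λ - φ

For λ₁ = 181.1 nm:
E₁ = hc/λ₁ = 6.8462 eV
KE₁ = E₁ - φ = 6.8462 - 3.36 = 3.4862 eV

For λ₂ = 295.8 nm:
E₂ = hc/λ₂ = 4.1915 eV
KE₂ = E₂ - φ = 4.1915 - 3.36 = 0.8315 eV

Ratio: KE₁/KE₂ = 3.4862/0.8315 = 4.1927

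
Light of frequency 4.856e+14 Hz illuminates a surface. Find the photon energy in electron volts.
2.0083 eV

Using E = hf:

E = hf = (6.626×10⁻³⁴ J·s)(4.856e+14 Hz)
E = 2.0083 eV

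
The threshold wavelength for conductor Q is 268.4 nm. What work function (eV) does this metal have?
4.62 eV

At the threshold wavelength, photon energy equals work function:
φ = hc/λ₀

Calculating:
φ = (6.626×10⁻³⁴ J·s)(3×10⁸ m/s) / (268.4×10⁻⁹ m)
φ = 4.62 eV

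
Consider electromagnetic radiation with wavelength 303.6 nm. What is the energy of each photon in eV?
4.0838 eV

Using E = hf = hc/λ:

E = hc/λ = (6.626×10⁻³⁴ J·s)(3×10⁸ m/s) / (303.6×10⁻⁹ m)
E = 4.0838 eV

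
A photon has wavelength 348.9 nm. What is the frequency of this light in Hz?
8.5925e+14 Hz

Using the wave equation: c = fλ

Solving for frequency:
f = c/λ = (3×10⁸ m/s) / (348.9×10⁻⁹ m)
f = 8.5925e+14 Hz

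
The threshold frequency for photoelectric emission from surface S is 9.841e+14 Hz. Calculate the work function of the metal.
4.07 eV

At the threshold frequency, photon energy equals work function:
φ = hf₀

Calculating:
φ = (6.626×10⁻³⁴ J·s)(9.841e+14 Hz)
φ = 4.07 eV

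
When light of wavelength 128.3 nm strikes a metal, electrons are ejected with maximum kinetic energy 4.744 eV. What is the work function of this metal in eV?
4.92 eV

From Einstein's photoelectric equation: KE_max = hf - φ = hc/λ - φ

Rearranging for φ:
φ = hc/λ - KE_max

Calculate photon energy:
E_photon = hc/λ = 9.6636 eV

Therefore:
φ = 9.6636 - 4.744 = 4.92 eV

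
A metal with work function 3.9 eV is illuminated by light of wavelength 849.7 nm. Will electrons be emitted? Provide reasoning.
No

For photoemission, the photon energy must exceed the work function.

Photon energy: E = hc/λ = 1.4592 eV
Work function: φ = 3.9 eV

Since E_photon (1.4592 eV) < φ (3.9 eV), photoemission will NOT occur.
The threshold wavelength is λ₀ = hc/φ = 317.9 nm.
Since 849.7 nm > 317.9 nm, the photons lack sufficient energy.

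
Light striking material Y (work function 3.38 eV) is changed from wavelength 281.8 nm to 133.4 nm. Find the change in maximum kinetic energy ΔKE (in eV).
4.8944 eV

Using Einstein's equation: KE_max = hc/λ - φ

For λ₁ = 281.8 nm:
KE₁ = hc/λ₁ - φ = 4.3997 - 3.38 = 1.0197 eV

For λ₂ = 133.4 nm:
KE₂ = hc/λ₂ - φ = 9.2942 - 3.38 = 5.9142 eV

Change in KE:
ΔKE = KE₂ - KE₁ = 5.9142 - 1.0197 = 4.8944 eV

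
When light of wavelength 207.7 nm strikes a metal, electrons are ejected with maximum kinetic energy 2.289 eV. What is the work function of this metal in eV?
3.68 eV

From Einstein's photoelectric equation: KE_max = hf - φ = hc/λ - φ

Rearranging for φ:
φ = hc/λ - KE_max

Calculate photon energy:
E_photon = hc/λ = 5.9694 eV

Therefore:
φ = 5.9694 - 2.289 = 3.68 eV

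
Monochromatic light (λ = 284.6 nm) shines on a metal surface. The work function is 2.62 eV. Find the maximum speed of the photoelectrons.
7.8155e+05 m/s

First, find the maximum kinetic energy:
E_photon = hc/λ = 4.3564 eV
KE_max = E_photon - φ = 4.3564 - 2.62 = 1.7364 eV

Convert to Joules: KE_max = 1.7364 × 1.602×10⁻¹⁹ J = 2.7821e-19 J

Then use KE = ½mv² to find velocity:
v = √(2·KE/m) = √(2 × 2.7821e-19 J / 9.109e-31 kg)
v = 7.8155e+05 m/s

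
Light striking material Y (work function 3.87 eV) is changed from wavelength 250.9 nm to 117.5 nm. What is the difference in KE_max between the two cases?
5.6103 eV

Using Einstein's equation: KE_max = hc/λ - φ

For λ₁ = 250.9 nm:
KE₁ = hc/λ₁ - φ = 4.9416 - 3.87 = 1.0716 eV

For λ₂ = 117.5 nm:
KE₂ = hc/λ₂ - φ = 10.5518 - 3.87 = 6.6818 eV

Change in KE:
ΔKE = KE₂ - KE₁ = 6.6818 - 1.0716 = 5.6103 eV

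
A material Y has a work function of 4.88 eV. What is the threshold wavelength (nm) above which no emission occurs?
254.07 nm

The threshold wavelength is when the photon energy equals the work function:
hc/λ₀ = φ

Solving for λ₀:
λ₀ = hc/φ = (6.626×10⁻³⁴ J·s)(3×10⁸ m/s) / (4.88 eV × 1.602×10⁻¹⁹ J/eV)
λ₀ = 254.07 nm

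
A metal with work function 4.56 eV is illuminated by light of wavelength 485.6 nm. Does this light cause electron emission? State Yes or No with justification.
No

For photoemission, the photon energy must exceed the work function.

Photon energy: E = hc/λ = 2.5532 eV
Work function: φ = 4.56 eV

Since E_photon (2.5532 eV) < φ (4.56 eV), photoemission will NOT occur.
The threshold wavelength is λ₀ = hc/φ = 271.9 nm.
Since 485.6 nm > 271.9 nm, the photons lack sufficient energy.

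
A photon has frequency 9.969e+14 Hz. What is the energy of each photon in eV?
4.1228 eV

Using E = hf:

E = hf = (6.626×10⁻³⁴ J·s)(9.969e+14 Hz)
E = 4.1228 eV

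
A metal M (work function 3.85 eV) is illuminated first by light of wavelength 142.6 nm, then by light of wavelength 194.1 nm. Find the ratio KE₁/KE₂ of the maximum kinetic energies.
1.9091

Using Einstein's equation: KE_max = hc/λ - φ

For λ₁ = 142.6 nm:
E₁ = hc/λ₁ = 8.6945 eV
KE₁ = E₁ - φ = 8.6945 - 3.85 = 4.8445 eV

For λ₂ = 194.1 nm:
E₂ = hc/λ₂ = 6.3876 eV
KE₂ = E₂ - φ = 6.3876 - 3.85 = 2.5376 eV

Ratio: KE₁/KE₂ = 4.8445/2.5376 = 1.9091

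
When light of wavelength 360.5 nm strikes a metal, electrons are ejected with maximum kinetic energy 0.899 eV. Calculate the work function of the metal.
2.54 eV

From Einstein's photoelectric equation: KE_max = hf - φ = hc/λ - φ

Rearranging for φ:
φ = hc/λ - KE_max

Calculate photon energy:
E_photon = hc/λ = 3.4392 eV

Therefore:
φ = 3.4392 - 0.899 = 2.54 eV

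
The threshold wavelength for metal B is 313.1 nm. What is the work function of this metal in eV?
3.96 eV

At the threshold wavelength, photon energy equals work function:
φ = hc/λ₀

Calculating:
φ = (6.626×10⁻³⁴ J·s)(3×10⁸ m/s) / (313.1×10⁻⁹ m)
φ = 3.96 eV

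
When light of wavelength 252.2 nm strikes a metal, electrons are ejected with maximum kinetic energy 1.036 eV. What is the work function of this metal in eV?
3.88 eV

From Einstein's photoelectric equation: KE_max = hf - φ = hc/λ - φ

Rearranging for φ:
φ = hc/λ - KE_max

Calculate photon energy:
E_photon = hc/λ = 4.9161 eV

Therefore:
φ = 4.9161 - 1.036 = 3.88 eV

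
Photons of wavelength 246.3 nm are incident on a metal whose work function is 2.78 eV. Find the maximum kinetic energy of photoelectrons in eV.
2.2539 eV

Using Einstein's photoelectric equation: KE_max = hf - φ = hc/λ - φ

First, calculate the photon energy:
E_photon = hc/λ = (6.626×10⁻³⁴ J·s)(3×10⁸ m/s) / (246.3×10⁻⁹ m)
E_photon = 5.0339 eV

Then, the maximum kinetic energy:
KE_max = E_photon - φ = 5.0339 eV - 2.78 eV = 2.2539 eV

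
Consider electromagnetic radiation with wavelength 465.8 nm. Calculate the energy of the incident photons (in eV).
2.6617 eV

Using E = hf = hc/λ:

E = hc/λ = (6.626×10⁻³⁴ J·s)(3×10⁸ m/s) / (465.8×10⁻⁹ m)
E = 2.6617 eV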